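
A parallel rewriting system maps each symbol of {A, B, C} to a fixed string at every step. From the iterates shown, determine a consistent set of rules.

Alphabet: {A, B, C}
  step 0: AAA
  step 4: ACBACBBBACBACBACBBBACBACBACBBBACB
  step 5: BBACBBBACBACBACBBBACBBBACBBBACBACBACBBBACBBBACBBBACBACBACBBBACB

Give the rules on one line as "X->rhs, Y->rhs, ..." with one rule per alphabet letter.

  step 4 ⇒ step 5: ACBACBBBACBACBACBBBACBACBACBBBACB ⇒ B·B·ACB·B·B·ACB·ACB·ACB·B·B·ACB·B·B·ACB·B·B·ACB·ACB·ACB·B·B·ACB·B·B·ACB·B·B·ACB·ACB·ACB·B·B·ACB
    A ↦ B
    B ↦ ACB
    C ↦ B

A->B, B->ACB, C->B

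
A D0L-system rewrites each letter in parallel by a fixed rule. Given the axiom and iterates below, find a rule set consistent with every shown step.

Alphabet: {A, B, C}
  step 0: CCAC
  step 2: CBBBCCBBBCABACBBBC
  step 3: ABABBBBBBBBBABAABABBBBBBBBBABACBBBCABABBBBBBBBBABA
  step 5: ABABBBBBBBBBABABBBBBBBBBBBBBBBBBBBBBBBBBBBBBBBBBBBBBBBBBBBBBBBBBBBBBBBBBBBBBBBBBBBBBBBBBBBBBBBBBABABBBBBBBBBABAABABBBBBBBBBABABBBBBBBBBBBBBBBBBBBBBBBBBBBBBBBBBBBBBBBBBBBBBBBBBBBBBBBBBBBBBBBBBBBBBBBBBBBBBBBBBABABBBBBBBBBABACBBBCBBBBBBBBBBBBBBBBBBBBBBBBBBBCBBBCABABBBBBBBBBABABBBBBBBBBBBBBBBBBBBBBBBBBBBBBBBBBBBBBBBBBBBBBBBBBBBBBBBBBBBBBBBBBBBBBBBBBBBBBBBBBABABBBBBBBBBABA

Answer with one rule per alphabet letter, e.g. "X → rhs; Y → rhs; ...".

A->C, B->BBB, C->ABA

  step 2 ⇒ step 3: CBBBCCBBBCABACBBBC ⇒ ABA·BBB·BBB·BBB·ABA·ABA·BBB·BBB·BBB·ABA·C·BBB·C·ABA·BBB·BBB·BBB·ABA
    A ↦ C
    B ↦ BBB
    C ↦ ABA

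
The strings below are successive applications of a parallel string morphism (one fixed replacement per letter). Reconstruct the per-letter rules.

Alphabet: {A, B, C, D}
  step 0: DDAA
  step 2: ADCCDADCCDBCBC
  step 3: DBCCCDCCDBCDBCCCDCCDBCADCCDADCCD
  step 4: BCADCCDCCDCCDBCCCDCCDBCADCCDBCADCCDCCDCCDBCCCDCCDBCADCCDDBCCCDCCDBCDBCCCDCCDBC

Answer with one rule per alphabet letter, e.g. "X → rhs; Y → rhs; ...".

A->D, B->AD, C->CCD, D->BC

  step 3 ⇒ step 4: DBCCCDCCDBCDBCCCDCCDBCADCCDADCCD ⇒ BC·AD·CCD·CCD·CCD·BC·CCD·CCD·BC·AD·CCD·BC·AD·CCD·CCD·CCD·BC·CCD·CCD·BC·AD·CCD·D·BC·CCD·CCD·BC·D·BC·CCD·CCD·BC
    A ↦ D
    B ↦ AD
    C ↦ CCD
    D ↦ BC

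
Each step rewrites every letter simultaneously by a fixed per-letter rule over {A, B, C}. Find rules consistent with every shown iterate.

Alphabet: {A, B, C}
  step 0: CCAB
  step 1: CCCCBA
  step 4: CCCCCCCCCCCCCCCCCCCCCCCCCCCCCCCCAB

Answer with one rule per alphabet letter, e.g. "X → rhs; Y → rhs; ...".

  step 0 ⇒ step 1: CCAB ⇒ CC·CC·B·A
    A ↦ B
    B ↦ A
    C ↦ CC

A->B, B->A, C->CC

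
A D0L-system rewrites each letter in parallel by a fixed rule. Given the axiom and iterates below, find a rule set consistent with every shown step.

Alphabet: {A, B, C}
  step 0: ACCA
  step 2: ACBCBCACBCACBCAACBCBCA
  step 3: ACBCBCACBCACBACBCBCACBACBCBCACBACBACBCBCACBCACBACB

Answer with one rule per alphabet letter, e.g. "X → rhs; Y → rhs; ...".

A->ACB, B->CA, C->CB

  step 2 ⇒ step 3: ACBCBCACBCACBCAACBCBCA ⇒ ACB·CB·CA·CB·CA·CB·ACB·CB·CA·CB·ACB·CB·CA·CB·ACB·ACB·CB·CA·CB·CA·CB·ACB
    A ↦ ACB
    B ↦ CA
    C ↦ CB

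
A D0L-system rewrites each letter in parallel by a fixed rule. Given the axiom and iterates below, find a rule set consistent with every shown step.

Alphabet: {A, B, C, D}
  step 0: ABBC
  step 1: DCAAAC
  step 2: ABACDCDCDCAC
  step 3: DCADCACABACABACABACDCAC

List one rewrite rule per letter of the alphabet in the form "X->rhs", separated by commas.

A->DC, B->A, C->AC, D->AB

  step 2 ⇒ step 3: ABACDCDCDCAC ⇒ DC·A·DC·AC·AB·AC·AB·AC·AB·AC·DC·AC
    A ↦ DC
    B ↦ A
    C ↦ AC
    D ↦ AB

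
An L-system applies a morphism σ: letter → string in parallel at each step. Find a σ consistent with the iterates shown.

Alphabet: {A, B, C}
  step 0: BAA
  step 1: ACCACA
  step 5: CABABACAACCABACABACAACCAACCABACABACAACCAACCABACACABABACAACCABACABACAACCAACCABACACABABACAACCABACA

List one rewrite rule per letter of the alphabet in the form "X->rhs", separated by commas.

  step 0 ⇒ step 1: BAA ⇒ AC·CA·CA
    A ↦ CA
    B ↦ AC
    C ↦ BA  (constrained at step 1)

A->CA, B->AC, C->BA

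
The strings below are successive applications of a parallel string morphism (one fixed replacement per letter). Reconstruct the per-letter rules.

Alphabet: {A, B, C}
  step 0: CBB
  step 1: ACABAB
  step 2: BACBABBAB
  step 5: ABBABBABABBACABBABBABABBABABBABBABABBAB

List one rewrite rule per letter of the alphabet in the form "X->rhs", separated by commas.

A->B, B->AB, C->AC

  step 1 ⇒ step 2: ACABAB ⇒ B·AC·B·AB·B·AB
    A ↦ B
    B ↦ AB
    C ↦ AC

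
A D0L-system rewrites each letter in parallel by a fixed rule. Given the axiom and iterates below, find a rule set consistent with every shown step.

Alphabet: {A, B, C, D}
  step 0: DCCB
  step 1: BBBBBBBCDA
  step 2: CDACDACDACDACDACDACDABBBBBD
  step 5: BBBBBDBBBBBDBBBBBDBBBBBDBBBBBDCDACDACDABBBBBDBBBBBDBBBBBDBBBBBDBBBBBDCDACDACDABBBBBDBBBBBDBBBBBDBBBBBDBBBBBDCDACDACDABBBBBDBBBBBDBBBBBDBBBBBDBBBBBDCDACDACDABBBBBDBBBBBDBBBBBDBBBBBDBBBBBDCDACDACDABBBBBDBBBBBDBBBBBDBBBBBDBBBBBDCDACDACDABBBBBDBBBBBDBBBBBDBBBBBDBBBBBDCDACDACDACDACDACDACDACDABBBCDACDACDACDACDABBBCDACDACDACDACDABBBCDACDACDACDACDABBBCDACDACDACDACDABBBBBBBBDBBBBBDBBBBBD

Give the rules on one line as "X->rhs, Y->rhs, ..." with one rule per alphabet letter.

A->D, B->CDA, C->BB, D->BBB

  step 1 ⇒ step 2: BBBBBBBCDA ⇒ CDA·CDA·CDA·CDA·CDA·CDA·CDA·BB·BBB·D
    A ↦ D
    B ↦ CDA
    C ↦ BB
    D ↦ BBB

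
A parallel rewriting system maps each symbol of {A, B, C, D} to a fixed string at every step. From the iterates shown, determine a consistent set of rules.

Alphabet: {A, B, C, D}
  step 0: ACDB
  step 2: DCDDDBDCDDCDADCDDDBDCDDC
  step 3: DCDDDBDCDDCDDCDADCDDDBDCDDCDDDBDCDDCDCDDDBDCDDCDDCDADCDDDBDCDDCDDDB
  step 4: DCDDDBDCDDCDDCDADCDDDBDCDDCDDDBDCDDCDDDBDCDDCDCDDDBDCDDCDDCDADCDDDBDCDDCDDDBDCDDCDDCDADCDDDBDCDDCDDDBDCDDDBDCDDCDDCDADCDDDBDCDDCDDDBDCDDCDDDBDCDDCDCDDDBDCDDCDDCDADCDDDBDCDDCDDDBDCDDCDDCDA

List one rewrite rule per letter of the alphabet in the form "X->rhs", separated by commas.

  step 3 ⇒ step 4: DCDDDBDCDDCDDCDADCDDDBDCDDCDDDBDCDDCDCDDDBDCDDCDDCDADCDDDBDCDDCDDDB ⇒ DCD·DDB·DCD·DCD·DCD·A·DCD·DDB·DCD·DCD·DDB·DCD·DCD·DDB·DCD·DC·DCD·DDB·DCD·DCD·DCD·A·DCD·DDB·DCD·DCD·DDB·DCD·DCD·DCD·A·DCD·DDB·DCD·DCD·DDB·DCD·DDB·DCD·DCD·DCD·A·DCD·DDB·DCD·DCD·DDB·DCD·DCD·DDB·DCD·DC·DCD·DDB·DCD·DCD·DCD·A·DCD·DDB·DCD·DCD·DDB·DCD·DCD·DCD·A
    A ↦ DC
    B ↦ A
    C ↦ DDB
    D ↦ DCD

A->DC, B->A, C->DDB, D->DCD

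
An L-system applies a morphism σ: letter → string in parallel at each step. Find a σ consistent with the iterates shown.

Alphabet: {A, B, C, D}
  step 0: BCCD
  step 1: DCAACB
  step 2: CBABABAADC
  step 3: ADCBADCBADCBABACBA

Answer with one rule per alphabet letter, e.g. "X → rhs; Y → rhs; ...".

  step 2 ⇒ step 3: CBABABAADC ⇒ A·DC·BA·DC·BA·DC·BA·BA·CB·A
    A ↦ BA
    B ↦ DC
    C ↦ A
    D ↦ CB

A->BA, B->DC, C->A, D->CB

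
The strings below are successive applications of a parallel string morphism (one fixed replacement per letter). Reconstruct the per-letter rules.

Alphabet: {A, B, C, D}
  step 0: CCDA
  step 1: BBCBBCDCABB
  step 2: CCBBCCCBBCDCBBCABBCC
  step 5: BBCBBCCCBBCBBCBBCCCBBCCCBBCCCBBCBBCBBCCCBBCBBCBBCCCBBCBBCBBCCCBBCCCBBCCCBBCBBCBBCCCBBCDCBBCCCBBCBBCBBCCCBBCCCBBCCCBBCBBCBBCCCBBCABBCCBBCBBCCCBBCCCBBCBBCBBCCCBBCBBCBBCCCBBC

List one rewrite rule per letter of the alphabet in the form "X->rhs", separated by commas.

  step 1 ⇒ step 2: BBCBBCDCABB ⇒ C·C·BBC·C·C·BBC·DC·BBC·ABB·C·C
    A ↦ ABB
    B ↦ C
    C ↦ BBC
    D ↦ DC

A->ABB, B->C, C->BBC, D->DC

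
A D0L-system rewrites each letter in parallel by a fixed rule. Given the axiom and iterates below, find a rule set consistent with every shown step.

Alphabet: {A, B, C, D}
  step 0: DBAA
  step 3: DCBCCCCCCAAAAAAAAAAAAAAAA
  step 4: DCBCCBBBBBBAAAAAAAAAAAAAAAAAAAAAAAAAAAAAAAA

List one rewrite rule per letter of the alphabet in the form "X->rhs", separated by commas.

  step 3 ⇒ step 4: DCBCCCCCCAAAAAAAAAAAAAAAA ⇒ DC·B·CC·B·B·B·B·B·B·AA·AA·AA·AA·AA·AA·AA·AA·AA·AA·AA·AA·AA·AA·AA·AA
    A ↦ AA
    B ↦ CC
    C ↦ B
    D ↦ DC

A->AA, B->CC, C->B, D->DC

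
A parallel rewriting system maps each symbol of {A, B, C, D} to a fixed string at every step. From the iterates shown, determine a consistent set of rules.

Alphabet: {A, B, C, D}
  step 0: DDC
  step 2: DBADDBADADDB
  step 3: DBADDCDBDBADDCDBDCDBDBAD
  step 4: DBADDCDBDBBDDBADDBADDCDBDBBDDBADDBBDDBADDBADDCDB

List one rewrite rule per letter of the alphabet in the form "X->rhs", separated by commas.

  step 3 ⇒ step 4: DBADDCDBDBADDCDBDCDBDBAD ⇒ DB·AD·DC·DB·DB·BD·DB·AD·DB·AD·DC·DB·DB·BD·DB·AD·DB·BD·DB·AD·DB·AD·DC·DB
    A ↦ DC
    B ↦ AD
    C ↦ BD
    D ↦ DB

A->DC, B->AD, C->BD, D->DB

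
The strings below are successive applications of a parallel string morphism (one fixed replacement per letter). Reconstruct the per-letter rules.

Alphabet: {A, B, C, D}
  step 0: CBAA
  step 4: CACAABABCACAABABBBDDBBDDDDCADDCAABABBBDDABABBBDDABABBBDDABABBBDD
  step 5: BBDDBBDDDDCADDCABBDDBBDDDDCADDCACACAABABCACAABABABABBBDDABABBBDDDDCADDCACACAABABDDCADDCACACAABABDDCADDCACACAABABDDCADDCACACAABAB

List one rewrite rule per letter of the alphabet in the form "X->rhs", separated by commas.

  step 4 ⇒ step 5: CACAABABCACAABABBBDDBBDDDDCADDCAABABBBDDABABBBDDABABBBDDABABBBDD ⇒ BB·DD·BB·DD·DD·CA·DD·CA·BB·DD·BB·DD·DD·CA·DD·CA·CA·CA·AB·AB·CA·CA·AB·AB·AB·AB·BB·DD·AB·AB·BB·DD·DD·CA·DD·CA·CA·CA·AB·AB·DD·CA·DD·CA·CA·CA·AB·AB·DD·CA·DD·CA·CA·CA·AB·AB·DD·CA·DD·CA·CA·CA·AB·AB
    A ↦ DD
    B ↦ CA
    C ↦ BB
    D ↦ AB

A->DD, B->CA, C->BB, D->AB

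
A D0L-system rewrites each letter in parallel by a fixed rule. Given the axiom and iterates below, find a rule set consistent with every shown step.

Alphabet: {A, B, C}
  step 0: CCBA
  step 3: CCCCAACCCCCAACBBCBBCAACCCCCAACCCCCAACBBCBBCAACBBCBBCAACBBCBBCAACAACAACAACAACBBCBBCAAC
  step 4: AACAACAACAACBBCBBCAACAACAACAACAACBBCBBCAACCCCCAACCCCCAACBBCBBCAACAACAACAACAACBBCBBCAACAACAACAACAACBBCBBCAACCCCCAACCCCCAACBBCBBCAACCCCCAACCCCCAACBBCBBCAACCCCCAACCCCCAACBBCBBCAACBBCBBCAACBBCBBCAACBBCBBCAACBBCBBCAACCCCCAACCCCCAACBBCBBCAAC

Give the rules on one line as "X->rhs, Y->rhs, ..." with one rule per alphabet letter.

A->BBC, B->CC, C->AAC

  step 3 ⇒ step 4: CCCCAACCCCCAACBBCBBCAACCCCCAACCCCCAACBBCBBCAACBBCBBCAACBBCBBCAACAACAACAACAACBBCBBCAAC ⇒ AAC·AAC·AAC·AAC·BBC·BBC·AAC·AAC·AAC·AAC·AAC·BBC·BBC·AAC·CC·CC·AAC·CC·CC·AAC·BBC·BBC·AAC·AAC·AAC·AAC·AAC·BBC·BBC·AAC·AAC·AAC·AAC·AAC·BBC·BBC·AAC·CC·CC·AAC·CC·CC·AAC·BBC·BBC·AAC·CC·CC·AAC·CC·CC·AAC·BBC·BBC·AAC·CC·CC·AAC·CC·CC·AAC·BBC·BBC·AAC·BBC·BBC·AAC·BBC·BBC·AAC·BBC·BBC·AAC·BBC·BBC·AAC·CC·CC·AAC·CC·CC·AAC·BBC·BBC·AAC
    A ↦ BBC
    B ↦ CC
    C ↦ AAC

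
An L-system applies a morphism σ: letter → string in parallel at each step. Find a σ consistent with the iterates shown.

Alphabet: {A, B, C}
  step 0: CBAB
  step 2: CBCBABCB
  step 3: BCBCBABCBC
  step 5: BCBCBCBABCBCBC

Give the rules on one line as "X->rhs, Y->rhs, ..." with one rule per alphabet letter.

A->BAB, B->C, C->B

  step 2 ⇒ step 3: CBCBABCB ⇒ B·C·B·C·BAB·C·B·C
    A ↦ BAB
    B ↦ C
    C ↦ B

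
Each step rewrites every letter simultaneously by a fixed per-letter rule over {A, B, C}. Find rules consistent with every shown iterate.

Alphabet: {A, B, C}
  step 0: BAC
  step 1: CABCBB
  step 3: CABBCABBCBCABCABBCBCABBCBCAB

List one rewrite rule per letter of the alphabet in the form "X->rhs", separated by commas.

A->CB, B->CAB, C->B

  step 0 ⇒ step 1: BAC ⇒ CAB·CB·B
    A ↦ CB
    B ↦ CAB
    C ↦ B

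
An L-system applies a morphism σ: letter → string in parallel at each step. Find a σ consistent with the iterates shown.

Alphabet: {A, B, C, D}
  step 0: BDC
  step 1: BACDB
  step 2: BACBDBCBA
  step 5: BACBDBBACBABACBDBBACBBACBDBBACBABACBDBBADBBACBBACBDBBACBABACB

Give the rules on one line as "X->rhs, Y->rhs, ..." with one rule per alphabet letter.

  step 1 ⇒ step 2: BACDB ⇒ BA·CB·DB·C·BA
    A ↦ CB
    B ↦ BA
    C ↦ DB
    D ↦ C

A->CB, B->BA, C->DB, D->C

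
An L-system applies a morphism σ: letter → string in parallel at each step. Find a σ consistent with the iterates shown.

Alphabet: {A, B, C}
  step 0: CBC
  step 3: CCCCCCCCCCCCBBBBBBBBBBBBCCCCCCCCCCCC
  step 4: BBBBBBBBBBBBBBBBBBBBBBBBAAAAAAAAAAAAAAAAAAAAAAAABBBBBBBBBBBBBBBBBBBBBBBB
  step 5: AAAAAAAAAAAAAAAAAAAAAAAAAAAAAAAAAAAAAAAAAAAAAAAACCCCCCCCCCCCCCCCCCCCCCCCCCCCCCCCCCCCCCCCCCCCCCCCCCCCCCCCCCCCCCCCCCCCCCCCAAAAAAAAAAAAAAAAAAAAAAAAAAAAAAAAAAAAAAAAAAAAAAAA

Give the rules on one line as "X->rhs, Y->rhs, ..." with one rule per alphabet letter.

  step 4 ⇒ step 5: BBBBBBBBBBBBBBBBBBBBBBBBAAAAAAAAAAAAAAAAAAAAAAAABBBBBBBBBBBBBBBBBBBBBBBB ⇒ AA·AA·AA·AA·AA·AA·AA·AA·AA·AA·AA·AA·AA·AA·AA·AA·AA·AA·AA·AA·AA·AA·AA·AA·CCC·CCC·CCC·CCC·CCC·CCC·CCC·CCC·CCC·CCC·CCC·CCC·CCC·CCC·CCC·CCC·CCC·CCC·CCC·CCC·CCC·CCC·CCC·CCC·AA·AA·AA·AA·AA·AA·AA·AA·AA·AA·AA·AA·AA·AA·AA·AA·AA·AA·AA·AA·AA·AA·AA·AA
    A ↦ CCC
    B ↦ AA
  step 3 ⇒ step 4: CCCCCCCCCCCCBBBBBBBBBBBBCCCCCCCCCCCC ⇒ BB·BB·BB·BB·BB·BB·BB·BB·BB·BB·BB·BB·AA·AA·AA·AA·AA·AA·AA·AA·AA·AA·AA·AA·BB·BB·BB·BB·BB·BB·BB·BB·BB·BB·BB·BB
    C ↦ BB

A->CCC, B->AA, C->BB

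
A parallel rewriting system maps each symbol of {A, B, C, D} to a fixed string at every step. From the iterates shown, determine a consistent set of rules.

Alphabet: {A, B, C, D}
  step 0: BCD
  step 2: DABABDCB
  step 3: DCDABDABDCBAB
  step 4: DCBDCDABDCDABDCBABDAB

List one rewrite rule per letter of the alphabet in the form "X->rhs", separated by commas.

  step 3 ⇒ step 4: DCDABDABDCBAB ⇒ DC·B·DC·D·AB·DC·D·AB·DC·B·AB·D·AB
    A ↦ D
    B ↦ AB
    C ↦ B
    D ↦ DC

A->D, B->AB, C->B, D->DC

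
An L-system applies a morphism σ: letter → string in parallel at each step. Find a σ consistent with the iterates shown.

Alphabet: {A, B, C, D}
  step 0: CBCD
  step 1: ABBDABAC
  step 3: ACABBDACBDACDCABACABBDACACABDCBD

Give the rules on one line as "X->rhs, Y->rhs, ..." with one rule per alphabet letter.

A->DC, B->BD, C->AB, D->AC

  step 0 ⇒ step 1: CBCD ⇒ AB·BD·AB·AC
    B ↦ BD
    C ↦ AB
    D ↦ AC
    A ↦ DC  (constrained at step 1)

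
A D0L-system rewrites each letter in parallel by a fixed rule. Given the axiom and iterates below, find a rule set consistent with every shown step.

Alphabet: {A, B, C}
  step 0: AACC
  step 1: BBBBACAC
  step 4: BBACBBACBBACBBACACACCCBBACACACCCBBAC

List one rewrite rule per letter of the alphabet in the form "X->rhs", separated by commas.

  step 0 ⇒ step 1: AACC ⇒ BB·BB·AC·AC
    A ↦ BB
    C ↦ AC
    B ↦ C  (constrained at step 1)

A->BB, B->C, C->AC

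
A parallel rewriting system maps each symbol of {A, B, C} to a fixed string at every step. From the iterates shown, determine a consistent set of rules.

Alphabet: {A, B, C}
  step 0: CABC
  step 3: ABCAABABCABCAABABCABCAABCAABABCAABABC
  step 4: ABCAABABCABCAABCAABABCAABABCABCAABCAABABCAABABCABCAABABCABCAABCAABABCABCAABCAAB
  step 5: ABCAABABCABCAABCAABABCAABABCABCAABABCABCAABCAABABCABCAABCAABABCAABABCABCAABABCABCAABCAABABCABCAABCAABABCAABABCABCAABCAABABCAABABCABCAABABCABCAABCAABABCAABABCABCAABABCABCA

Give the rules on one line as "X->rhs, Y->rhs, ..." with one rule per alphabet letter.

  step 4 ⇒ step 5: ABCAABABCABCAABCAABABCAABABCABCAABCAABABCAABABCABCAABABCABCAABCAABABCABCAABCAAB ⇒ ABC·A·AB·ABC·ABC·A·ABC·A·AB·ABC·A·AB·ABC·ABC·A·AB·ABC·ABC·A·ABC·A·AB·ABC·ABC·A·ABC·A·AB·ABC·A·AB·ABC·ABC·A·AB·ABC·ABC·A·ABC·A·AB·ABC·ABC·A·ABC·A·AB·ABC·A·AB·ABC·ABC·A·ABC·A·AB·ABC·A·AB·ABC·ABC·A·AB·ABC·ABC·A·ABC·A·AB·ABC·A·AB·ABC·ABC·A·AB·ABC·ABC·A
    A ↦ ABC
    B ↦ A
    C ↦ AB

A->ABC, B->A, C->AB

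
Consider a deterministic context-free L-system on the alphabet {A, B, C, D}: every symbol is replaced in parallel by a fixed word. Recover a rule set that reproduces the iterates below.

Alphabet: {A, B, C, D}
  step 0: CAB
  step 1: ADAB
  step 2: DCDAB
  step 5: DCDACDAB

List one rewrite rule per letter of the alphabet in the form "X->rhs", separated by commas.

A->D, B->AB, C->A, D->C

  step 1 ⇒ step 2: ADAB ⇒ D·C·D·AB
    A ↦ D
    B ↦ AB
    D ↦ C
  step 0 ⇒ step 1: CAB ⇒ A·D·AB
    C ↦ A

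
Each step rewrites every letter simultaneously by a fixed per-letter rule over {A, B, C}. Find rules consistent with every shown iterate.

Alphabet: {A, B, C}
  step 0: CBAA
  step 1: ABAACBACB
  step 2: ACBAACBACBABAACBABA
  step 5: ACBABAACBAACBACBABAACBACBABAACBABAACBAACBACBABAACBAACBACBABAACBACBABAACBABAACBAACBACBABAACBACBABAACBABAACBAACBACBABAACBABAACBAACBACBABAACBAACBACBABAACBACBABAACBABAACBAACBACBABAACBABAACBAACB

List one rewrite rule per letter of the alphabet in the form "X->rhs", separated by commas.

A->ACB, B->A, C->AB

  step 1 ⇒ step 2: ABAACBACB ⇒ ACB·A·ACB·ACB·AB·A·ACB·AB·A
    A ↦ ACB
    B ↦ A
    C ↦ AB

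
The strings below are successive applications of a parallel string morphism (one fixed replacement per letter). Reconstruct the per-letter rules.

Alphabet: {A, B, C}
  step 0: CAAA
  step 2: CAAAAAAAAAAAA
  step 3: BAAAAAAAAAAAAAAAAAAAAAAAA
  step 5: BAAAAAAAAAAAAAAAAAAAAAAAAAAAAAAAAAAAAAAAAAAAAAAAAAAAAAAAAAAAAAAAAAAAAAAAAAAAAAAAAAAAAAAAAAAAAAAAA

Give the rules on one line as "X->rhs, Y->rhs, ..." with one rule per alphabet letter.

  step 2 ⇒ step 3: CAAAAAAAAAAAA ⇒ B·AA·AA·AA·AA·AA·AA·AA·AA·AA·AA·AA·AA
    A ↦ AA
    C ↦ B
    B ↦ C  (constrained at step 3)

A->AA, B->C, C->B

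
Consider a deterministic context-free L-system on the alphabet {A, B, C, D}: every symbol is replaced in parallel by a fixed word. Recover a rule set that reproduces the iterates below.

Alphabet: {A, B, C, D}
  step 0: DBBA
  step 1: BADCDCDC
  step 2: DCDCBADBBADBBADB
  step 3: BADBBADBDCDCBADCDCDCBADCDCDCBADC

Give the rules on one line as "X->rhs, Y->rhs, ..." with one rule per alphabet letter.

  step 2 ⇒ step 3: DCDCBADBBADBBADB ⇒ BA·DB·BA·DB·DC·DC·BA·DC·DC·DC·BA·DC·DC·DC·BA·DC
    A ↦ DC
    B ↦ DC
    C ↦ DB
    D ↦ BA

A->DC, B->DC, C->DB, D->BA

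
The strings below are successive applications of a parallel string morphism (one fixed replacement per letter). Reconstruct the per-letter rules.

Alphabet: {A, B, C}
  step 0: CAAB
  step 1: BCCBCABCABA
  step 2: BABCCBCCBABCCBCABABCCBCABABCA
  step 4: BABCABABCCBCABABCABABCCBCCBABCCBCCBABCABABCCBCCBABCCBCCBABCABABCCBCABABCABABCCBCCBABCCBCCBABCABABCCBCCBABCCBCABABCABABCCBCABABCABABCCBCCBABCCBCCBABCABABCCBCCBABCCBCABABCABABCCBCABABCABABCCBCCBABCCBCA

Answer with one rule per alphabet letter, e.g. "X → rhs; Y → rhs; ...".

  step 1 ⇒ step 2: BCCBCABCABA ⇒ BA·BCC·BCC·BA·BCC·BCA·BA·BCC·BCA·BA·BCA
    A ↦ BCA
    B ↦ BA
    C ↦ BCC

A->BCA, B->BA, C->BCC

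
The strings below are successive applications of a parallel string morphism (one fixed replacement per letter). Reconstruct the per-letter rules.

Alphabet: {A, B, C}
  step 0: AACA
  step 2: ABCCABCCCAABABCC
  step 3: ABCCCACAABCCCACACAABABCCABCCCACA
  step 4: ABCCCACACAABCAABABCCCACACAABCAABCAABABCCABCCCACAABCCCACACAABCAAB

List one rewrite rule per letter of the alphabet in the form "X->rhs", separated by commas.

  step 3 ⇒ step 4: ABCCCACAABCCCACACAABABCCABCCCACA ⇒ AB·CC·CA·CA·CA·AB·CA·AB·AB·CC·CA·CA·CA·AB·CA·AB·CA·AB·AB·CC·AB·CC·CA·CA·AB·CC·CA·CA·CA·AB·CA·AB
    A ↦ AB
    B ↦ CC
    C ↦ CA

A->AB, B->CC, C->CA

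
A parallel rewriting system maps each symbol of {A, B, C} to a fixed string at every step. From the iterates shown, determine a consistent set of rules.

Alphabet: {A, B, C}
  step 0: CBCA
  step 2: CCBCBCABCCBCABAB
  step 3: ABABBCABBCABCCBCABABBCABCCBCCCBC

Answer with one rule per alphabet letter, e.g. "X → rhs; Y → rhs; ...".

A->CC, B->BC, C->AB

  step 2 ⇒ step 3: CCBCBCABCCBCABAB ⇒ AB·AB·BC·AB·BC·AB·CC·BC·AB·AB·BC·AB·CC·BC·CC·BC
    A ↦ CC
    B ↦ BC
    C ↦ AB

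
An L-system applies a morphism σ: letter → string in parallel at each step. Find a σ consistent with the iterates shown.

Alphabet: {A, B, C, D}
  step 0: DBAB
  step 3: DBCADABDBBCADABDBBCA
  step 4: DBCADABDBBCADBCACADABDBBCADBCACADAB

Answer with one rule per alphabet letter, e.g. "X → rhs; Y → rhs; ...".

  step 3 ⇒ step 4: DBCADABDBBCADABDBBCA ⇒ DB·CA·DA·B·DB·B·CA·DB·CA·CA·DA·B·DB·B·CA·DB·CA·CA·DA·B
    A ↦ B
    B ↦ CA
    C ↦ DA
    D ↦ DB

A->B, B->CA, C->DA, D->DB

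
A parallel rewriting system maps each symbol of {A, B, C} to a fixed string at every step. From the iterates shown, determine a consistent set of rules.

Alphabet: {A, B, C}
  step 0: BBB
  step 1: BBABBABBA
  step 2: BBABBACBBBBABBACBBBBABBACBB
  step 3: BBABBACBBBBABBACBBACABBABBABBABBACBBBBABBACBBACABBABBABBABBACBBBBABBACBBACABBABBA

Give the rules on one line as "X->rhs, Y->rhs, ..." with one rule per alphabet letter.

A->CBB, B->BBA, C->ACA

  step 2 ⇒ step 3: BBABBACBBBBABBACBBBBABBACBB ⇒ BBA·BBA·CBB·BBA·BBA·CBB·ACA·BBA·BBA·BBA·BBA·CBB·BBA·BBA·CBB·ACA·BBA·BBA·BBA·BBA·CBB·BBA·BBA·CBB·ACA·BBA·BBA
    A ↦ CBB
    B ↦ BBA
    C ↦ ACA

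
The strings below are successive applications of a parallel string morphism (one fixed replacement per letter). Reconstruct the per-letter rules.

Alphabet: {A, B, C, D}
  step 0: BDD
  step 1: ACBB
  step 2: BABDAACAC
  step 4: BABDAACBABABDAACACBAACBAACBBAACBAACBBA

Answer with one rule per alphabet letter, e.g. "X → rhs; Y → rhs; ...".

A->BA, B->AC, C->BDA, D->B

  step 1 ⇒ step 2: ACBB ⇒ BA·BDA·AC·AC
    A ↦ BA
    B ↦ AC
    C ↦ BDA
  step 0 ⇒ step 1: BDD ⇒ AC·B·B
    D ↦ B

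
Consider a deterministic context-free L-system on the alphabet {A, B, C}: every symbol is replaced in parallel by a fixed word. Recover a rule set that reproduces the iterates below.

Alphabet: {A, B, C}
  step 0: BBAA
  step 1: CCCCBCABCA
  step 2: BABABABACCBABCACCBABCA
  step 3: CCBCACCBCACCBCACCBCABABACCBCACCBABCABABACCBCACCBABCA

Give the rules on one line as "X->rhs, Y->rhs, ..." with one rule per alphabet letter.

A->BCA, B->CC, C->BA

  step 2 ⇒ step 3: BABABABACCBABCACCBABCA ⇒ CC·BCA·CC·BCA·CC·BCA·CC·BCA·BA·BA·CC·BCA·CC·BA·BCA·BA·BA·CC·BCA·CC·BA·BCA
    A ↦ BCA
    B ↦ CC
    C ↦ BA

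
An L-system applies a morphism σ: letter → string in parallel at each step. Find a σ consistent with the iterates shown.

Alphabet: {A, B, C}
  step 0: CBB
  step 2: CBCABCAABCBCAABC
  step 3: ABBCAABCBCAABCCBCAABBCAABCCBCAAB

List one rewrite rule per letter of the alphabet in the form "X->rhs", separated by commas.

  step 2 ⇒ step 3: CBCABCAABCBCAABC ⇒ AB·BCA·AB·C·BCA·AB·C·C·BCA·AB·BCA·AB·C·C·BCA·AB
    A ↦ C
    B ↦ BCA
    C ↦ AB

A->C, B->BCA, C->AB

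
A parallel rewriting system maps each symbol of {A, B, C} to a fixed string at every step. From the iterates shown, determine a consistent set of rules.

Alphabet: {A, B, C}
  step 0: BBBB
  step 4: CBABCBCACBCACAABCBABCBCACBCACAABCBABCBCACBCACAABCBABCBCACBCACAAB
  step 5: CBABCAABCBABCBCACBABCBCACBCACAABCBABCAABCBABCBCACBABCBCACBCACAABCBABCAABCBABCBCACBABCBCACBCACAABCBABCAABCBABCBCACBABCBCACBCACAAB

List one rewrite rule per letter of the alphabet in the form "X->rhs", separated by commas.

  step 4 ⇒ step 5: CBABCBCACBCACAABCBABCBCACBCACAABCBABCBCACBCACAABCBABCBCACBCACAAB ⇒ CB·AB·CA·AB·CB·AB·CB·CA·CB·AB·CB·CA·CB·CA·CA·AB·CB·AB·CA·AB·CB·AB·CB·CA·CB·AB·CB·CA·CB·CA·CA·AB·CB·AB·CA·AB·CB·AB·CB·CA·CB·AB·CB·CA·CB·CA·CA·AB·CB·AB·CA·AB·CB·AB·CB·CA·CB·AB·CB·CA·CB·CA·CA·AB
    A ↦ CA
    B ↦ AB
    C ↦ CB

A->CA, B->AB, C->CB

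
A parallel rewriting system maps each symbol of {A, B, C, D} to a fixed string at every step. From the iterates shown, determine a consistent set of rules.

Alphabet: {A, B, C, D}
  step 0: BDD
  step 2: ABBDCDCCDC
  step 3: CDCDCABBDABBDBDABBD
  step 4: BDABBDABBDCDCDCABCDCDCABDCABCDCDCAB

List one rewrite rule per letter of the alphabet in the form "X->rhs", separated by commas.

A->C, B->DC, C->BD, D->AB

  step 3 ⇒ step 4: CDCDCABBDABBDBDABBD ⇒ BD·AB·BD·AB·BD·C·DC·DC·AB·C·DC·DC·AB·DC·AB·C·DC·DC·AB
    A ↦ C
    B ↦ DC
    C ↦ BD
    D ↦ AB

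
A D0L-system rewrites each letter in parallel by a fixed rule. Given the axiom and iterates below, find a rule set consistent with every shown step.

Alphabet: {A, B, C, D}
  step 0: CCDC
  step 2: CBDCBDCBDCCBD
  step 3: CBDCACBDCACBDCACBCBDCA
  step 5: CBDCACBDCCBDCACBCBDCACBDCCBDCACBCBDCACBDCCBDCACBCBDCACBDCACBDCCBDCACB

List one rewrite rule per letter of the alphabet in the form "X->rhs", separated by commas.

  step 2 ⇒ step 3: CBDCBDCBDCCBD ⇒ CB·D·CA·CB·D·CA·CB·D·CA·CB·CB·D·CA
    B ↦ D
    C ↦ CB
    D ↦ CA
    A ↦ DC  (constrained at step 3)

A->DC, B->D, C->CB, D->CA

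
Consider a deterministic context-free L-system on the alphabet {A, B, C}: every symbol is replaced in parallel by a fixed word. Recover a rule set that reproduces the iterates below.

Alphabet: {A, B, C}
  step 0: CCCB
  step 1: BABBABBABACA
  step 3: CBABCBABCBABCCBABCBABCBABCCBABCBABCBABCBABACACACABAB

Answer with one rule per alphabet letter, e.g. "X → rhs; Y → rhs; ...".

A->C, B->ACA, C->BAB

  step 0 ⇒ step 1: CCCB ⇒ BAB·BAB·BAB·ACA
    B ↦ ACA
    C ↦ BAB
    A ↦ C  (constrained at step 1)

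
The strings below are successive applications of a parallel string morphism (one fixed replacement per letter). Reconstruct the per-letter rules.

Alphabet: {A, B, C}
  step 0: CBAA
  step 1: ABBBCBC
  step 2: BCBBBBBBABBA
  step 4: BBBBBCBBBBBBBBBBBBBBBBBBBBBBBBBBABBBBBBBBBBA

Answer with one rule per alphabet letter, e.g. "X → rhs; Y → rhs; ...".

  step 1 ⇒ step 2: ABBBCBC ⇒ BC·BB·BB·BB·A·BB·A
    A ↦ BC
    B ↦ BB
    C ↦ A

A->BC, B->BB, C->A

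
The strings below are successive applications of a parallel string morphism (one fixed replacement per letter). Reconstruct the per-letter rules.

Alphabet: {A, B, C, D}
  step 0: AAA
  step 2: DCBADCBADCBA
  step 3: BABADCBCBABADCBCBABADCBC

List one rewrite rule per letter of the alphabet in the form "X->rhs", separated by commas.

  step 2 ⇒ step 3: DCBADCBADCBA ⇒ BA·BA·DC·BC·BA·BA·DC·BC·BA·BA·DC·BC
    A ↦ BC
    B ↦ DC
    C ↦ BA
    D ↦ BA

A->BC, B->DC, C->BA, D->BA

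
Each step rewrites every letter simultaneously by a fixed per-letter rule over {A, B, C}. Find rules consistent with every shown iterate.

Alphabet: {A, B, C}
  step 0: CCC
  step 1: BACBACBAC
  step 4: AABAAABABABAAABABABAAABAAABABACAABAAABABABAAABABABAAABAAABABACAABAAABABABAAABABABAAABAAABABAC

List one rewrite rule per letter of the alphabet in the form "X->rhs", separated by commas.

A->BA, B->AA, C->BAC

  step 0 ⇒ step 1: CCC ⇒ BAC·BAC·BAC
    C ↦ BAC
    A ↦ BA  (constrained at step 1)
    B ↦ AA  (constrained at step 1)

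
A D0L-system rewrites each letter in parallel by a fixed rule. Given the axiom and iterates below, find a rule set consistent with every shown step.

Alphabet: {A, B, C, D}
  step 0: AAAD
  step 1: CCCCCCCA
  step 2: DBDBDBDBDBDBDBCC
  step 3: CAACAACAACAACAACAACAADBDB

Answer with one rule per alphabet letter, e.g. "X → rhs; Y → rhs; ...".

A->CC, B->A, C->DB, D->CA

  step 2 ⇒ step 3: DBDBDBDBDBDBDBCC ⇒ CA·A·CA·A·CA·A·CA·A·CA·A·CA·A·CA·A·DB·DB
    B ↦ A
    C ↦ DB
    D ↦ CA
  step 0 ⇒ step 1: AAAD ⇒ CC·CC·CC·CA
    A ↦ CC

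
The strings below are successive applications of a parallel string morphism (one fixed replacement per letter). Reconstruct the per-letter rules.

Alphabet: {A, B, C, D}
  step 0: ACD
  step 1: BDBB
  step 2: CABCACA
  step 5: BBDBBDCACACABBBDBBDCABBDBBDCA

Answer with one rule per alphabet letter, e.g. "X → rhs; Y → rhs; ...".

A->BD, B->CA, C->B, D->B

  step 1 ⇒ step 2: BDBB ⇒ CA·B·CA·CA
    B ↦ CA
    D ↦ B
  step 0 ⇒ step 1: ACD ⇒ BD·B·B
    A ↦ BD
  step 0 ⇒ step 1: ACD ⇒ BD·B·B
    C ↦ B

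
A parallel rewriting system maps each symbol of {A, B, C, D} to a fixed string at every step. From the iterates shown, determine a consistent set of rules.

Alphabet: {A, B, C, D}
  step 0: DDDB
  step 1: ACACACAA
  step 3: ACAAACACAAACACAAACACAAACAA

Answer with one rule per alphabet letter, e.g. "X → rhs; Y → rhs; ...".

  step 0 ⇒ step 1: DDDB ⇒ AC·AC·AC·AA
    B ↦ AA
    D ↦ AC
    A ↦ DB  (constrained at step 1)
    C ↦ D  (constrained at step 1)

A->DB, B->AA, C->D, D->AC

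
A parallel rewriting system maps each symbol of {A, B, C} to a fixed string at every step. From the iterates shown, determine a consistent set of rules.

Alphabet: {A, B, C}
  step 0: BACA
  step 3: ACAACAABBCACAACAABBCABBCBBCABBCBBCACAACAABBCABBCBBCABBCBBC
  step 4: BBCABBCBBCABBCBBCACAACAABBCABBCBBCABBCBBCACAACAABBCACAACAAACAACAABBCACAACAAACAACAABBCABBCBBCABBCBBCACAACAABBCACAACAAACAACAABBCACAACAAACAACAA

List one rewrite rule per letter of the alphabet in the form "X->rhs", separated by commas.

A->BBC, B->ACA, C->A

  step 3 ⇒ step 4: ACAACAABBCACAACAABBCABBCBBCABBCBBCACAACAABBCABBCBBCABBCBBC ⇒ BBC·A·BBC·BBC·A·BBC·BBC·ACA·ACA·A·BBC·A·BBC·BBC·A·BBC·BBC·ACA·ACA·A·BBC·ACA·ACA·A·ACA·ACA·A·BBC·ACA·ACA·A·ACA·ACA·A·BBC·A·BBC·BBC·A·BBC·BBC·ACA·ACA·A·BBC·ACA·ACA·A·ACA·ACA·A·BBC·ACA·ACA·A·ACA·ACA·A
    A ↦ BBC
    B ↦ ACA
    C ↦ A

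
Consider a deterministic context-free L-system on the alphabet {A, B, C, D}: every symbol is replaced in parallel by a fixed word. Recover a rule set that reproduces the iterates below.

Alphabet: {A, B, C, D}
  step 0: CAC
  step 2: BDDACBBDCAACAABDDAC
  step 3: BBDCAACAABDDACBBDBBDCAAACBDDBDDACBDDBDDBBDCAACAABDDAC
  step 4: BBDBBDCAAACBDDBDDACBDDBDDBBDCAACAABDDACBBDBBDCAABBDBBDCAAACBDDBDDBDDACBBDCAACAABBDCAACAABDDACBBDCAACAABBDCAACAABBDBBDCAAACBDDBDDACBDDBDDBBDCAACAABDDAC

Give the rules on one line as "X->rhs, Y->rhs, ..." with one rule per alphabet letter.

  step 3 ⇒ step 4: BBDCAACAABDDACBBDBBDCAAACBDDBDDACBDDBDDBBDCAACAABDDAC ⇒ BBD·BBD·CAA·AC·BDD·BDD·AC·BDD·BDD·BBD·CAA·CAA·BDD·AC·BBD·BBD·CAA·BBD·BBD·CAA·AC·BDD·BDD·BDD·AC·BBD·CAA·CAA·BBD·CAA·CAA·BDD·AC·BBD·CAA·CAA·BBD·CAA·CAA·BBD·BBD·CAA·AC·BDD·BDD·AC·BDD·BDD·BBD·CAA·CAA·BDD·AC
    A ↦ BDD
    B ↦ BBD
    C ↦ AC
    D ↦ CAA

A->BDD, B->BBD, C->AC, D->CAA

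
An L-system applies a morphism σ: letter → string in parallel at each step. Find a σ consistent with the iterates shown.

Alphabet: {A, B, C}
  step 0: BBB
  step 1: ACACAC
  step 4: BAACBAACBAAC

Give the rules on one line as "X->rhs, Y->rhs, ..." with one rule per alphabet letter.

  step 0 ⇒ step 1: BBB ⇒ AC·AC·AC
    B ↦ AC
    A ↦ B  (constrained at step 1)
    C ↦ A  (constrained at step 1)

A->B, B->AC, C->A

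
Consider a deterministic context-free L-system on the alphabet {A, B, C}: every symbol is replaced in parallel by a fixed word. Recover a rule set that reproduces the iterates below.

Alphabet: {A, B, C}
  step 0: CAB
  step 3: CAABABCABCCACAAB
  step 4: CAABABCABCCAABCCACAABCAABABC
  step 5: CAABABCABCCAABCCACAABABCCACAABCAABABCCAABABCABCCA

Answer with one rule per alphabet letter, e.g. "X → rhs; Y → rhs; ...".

A->AB, B->C, C->CA

  step 4 ⇒ step 5: CAABABCABCCAABCCACAABCAABABC ⇒ CA·AB·AB·C·AB·C·CA·AB·C·CA·CA·AB·AB·C·CA·CA·AB·CA·AB·AB·C·CA·AB·AB·C·AB·C·CA
    A ↦ AB
    B ↦ C
    C ↦ CA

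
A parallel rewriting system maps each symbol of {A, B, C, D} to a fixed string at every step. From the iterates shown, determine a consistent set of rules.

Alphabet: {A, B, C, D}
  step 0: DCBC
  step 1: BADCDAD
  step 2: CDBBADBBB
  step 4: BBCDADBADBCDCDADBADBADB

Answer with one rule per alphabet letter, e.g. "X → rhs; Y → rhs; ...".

A->B, B->CD, C->AD, D->B

  step 1 ⇒ step 2: BADCDAD ⇒ CD·B·B·AD·B·B·B
    A ↦ B
    B ↦ CD
    C ↦ AD
    D ↦ B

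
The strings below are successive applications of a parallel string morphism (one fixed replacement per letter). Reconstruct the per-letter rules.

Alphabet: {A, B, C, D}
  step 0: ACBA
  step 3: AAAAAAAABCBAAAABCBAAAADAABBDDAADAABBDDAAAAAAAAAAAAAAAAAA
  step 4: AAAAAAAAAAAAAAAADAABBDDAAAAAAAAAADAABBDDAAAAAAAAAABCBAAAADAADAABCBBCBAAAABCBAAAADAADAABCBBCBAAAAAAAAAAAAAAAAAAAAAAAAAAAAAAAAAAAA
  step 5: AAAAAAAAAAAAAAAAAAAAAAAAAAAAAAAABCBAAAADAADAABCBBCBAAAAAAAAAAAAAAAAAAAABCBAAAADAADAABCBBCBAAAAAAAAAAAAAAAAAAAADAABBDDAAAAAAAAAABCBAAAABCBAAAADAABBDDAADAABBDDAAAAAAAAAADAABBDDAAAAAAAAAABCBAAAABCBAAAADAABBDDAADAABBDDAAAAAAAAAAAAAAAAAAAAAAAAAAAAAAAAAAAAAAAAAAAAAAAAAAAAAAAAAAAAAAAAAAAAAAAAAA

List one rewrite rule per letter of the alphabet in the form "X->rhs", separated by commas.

  step 4 ⇒ step 5: AAAAAAAAAAAAAAAADAABBDDAAAAAAAAAADAABBDDAAAAAAAAAABCBAAAADAADAABCBBCBAAAABCBAAAADAADAABCBBCBAAAAAAAAAAAAAAAAAAAAAAAAAAAAAAAAAAAA ⇒ AA·AA·AA·AA·AA·AA·AA·AA·AA·AA·AA·AA·AA·AA·AA·AA·BCB·AA·AA·DAA·DAA·BCB·BCB·AA·AA·AA·AA·AA·AA·AA·AA·AA·AA·BCB·AA·AA·DAA·DAA·BCB·BCB·AA·AA·AA·AA·AA·AA·AA·AA·AA·AA·DAA·BBD·DAA·AA·AA·AA·AA·BCB·AA·AA·BCB·AA·AA·DAA·BBD·DAA·DAA·BBD·DAA·AA·AA·AA·AA·DAA·BBD·DAA·AA·AA·AA·AA·BCB·AA·AA·BCB·AA·AA·DAA·BBD·DAA·DAA·BBD·DAA·AA·AA·AA·AA·AA·AA·AA·AA·AA·AA·AA·AA·AA·AA·AA·AA·AA·AA·AA·AA·AA·AA·AA·AA·AA·AA·AA·AA·AA·AA·AA·AA·AA·AA·AA·AA
    A ↦ AA
    B ↦ DAA
    C ↦ BBD
    D ↦ BCB

A->AA, B->DAA, C->BBD, D->BCB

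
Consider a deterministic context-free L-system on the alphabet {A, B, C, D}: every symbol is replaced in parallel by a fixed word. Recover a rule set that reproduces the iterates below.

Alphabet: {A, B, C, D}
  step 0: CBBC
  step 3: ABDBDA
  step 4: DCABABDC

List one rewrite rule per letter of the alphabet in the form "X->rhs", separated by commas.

A->DC, B->A, C->D, D->B

  step 3 ⇒ step 4: ABDBDA ⇒ DC·A·B·A·B·DC
    A ↦ DC
    B ↦ A
    D ↦ B
    C ↦ D  (constrained at step 0)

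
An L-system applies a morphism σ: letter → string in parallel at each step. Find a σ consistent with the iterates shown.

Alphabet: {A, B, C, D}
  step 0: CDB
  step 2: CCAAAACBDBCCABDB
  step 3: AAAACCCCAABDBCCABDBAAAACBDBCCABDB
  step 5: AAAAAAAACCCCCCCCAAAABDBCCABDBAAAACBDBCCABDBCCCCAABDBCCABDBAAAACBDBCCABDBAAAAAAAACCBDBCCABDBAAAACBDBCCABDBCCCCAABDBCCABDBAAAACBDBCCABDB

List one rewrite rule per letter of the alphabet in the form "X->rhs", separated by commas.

  step 2 ⇒ step 3: CCAAAACBDBCCABDB ⇒ AA·AA·C·C·C·C·AA·BDB·CCA·BDB·AA·AA·C·BDB·CCA·BDB
    A ↦ C
    B ↦ BDB
    C ↦ AA
    D ↦ CCA

A->C, B->BDB, C->AA, D->CCA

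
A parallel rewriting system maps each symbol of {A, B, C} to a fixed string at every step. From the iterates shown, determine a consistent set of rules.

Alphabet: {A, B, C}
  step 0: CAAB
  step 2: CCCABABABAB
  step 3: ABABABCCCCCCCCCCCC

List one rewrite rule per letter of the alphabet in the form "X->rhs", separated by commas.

A->C, B->CC, C->AB

  step 2 ⇒ step 3: CCCABABABAB ⇒ AB·AB·AB·C·CC·C·CC·C·CC·C·CC
    A ↦ C
    B ↦ CC
    C ↦ AB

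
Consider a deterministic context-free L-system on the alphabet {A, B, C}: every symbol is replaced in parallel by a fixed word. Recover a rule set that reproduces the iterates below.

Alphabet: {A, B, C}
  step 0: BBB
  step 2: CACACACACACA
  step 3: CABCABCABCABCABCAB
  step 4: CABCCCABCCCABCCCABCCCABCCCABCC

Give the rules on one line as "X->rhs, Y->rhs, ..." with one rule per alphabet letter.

A->B, B->CC, C->CA

  step 3 ⇒ step 4: CABCABCABCABCABCAB ⇒ CA·B·CC·CA·B·CC·CA·B·CC·CA·B·CC·CA·B·CC·CA·B·CC
    A ↦ B
    B ↦ CC
    C ↦ CA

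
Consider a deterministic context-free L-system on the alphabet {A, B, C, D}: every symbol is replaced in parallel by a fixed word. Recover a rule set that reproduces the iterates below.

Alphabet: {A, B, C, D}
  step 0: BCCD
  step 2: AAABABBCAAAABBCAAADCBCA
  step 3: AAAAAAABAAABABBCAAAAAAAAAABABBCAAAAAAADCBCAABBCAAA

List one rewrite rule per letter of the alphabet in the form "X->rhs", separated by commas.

A->AA, B->AB, C->BCA, D->DC

  step 2 ⇒ step 3: AAABABBCAAAABBCAAADCBCA ⇒ AA·AA·AA·AB·AA·AB·AB·BCA·AA·AA·AA·AA·AB·AB·BCA·AA·AA·AA·DC·BCA·AB·BCA·AA
    A ↦ AA
    B ↦ AB
    C ↦ BCA
    D ↦ DC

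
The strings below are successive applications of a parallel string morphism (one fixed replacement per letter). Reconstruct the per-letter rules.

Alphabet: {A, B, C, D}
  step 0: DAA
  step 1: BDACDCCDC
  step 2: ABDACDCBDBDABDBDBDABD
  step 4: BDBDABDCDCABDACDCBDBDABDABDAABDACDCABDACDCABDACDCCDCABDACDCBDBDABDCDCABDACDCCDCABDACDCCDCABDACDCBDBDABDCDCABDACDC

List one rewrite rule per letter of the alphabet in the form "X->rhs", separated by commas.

A->CDC, B->A, C->BD, D->BDA

  step 1 ⇒ step 2: BDACDCCDC ⇒ A·BDA·CDC·BD·BDA·BD·BD·BDA·BD
    A ↦ CDC
    B ↦ A
    C ↦ BD
    D ↦ BDA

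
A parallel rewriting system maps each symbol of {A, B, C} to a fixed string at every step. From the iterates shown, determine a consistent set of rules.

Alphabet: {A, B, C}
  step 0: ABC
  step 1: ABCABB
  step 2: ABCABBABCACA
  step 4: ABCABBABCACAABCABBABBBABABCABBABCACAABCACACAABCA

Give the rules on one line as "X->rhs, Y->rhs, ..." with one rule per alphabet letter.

A->AB, B->CA, C->BB

  step 1 ⇒ step 2: ABCABB ⇒ AB·CA·BB·AB·CA·CA
    A ↦ AB
    B ↦ CA
    C ↦ BB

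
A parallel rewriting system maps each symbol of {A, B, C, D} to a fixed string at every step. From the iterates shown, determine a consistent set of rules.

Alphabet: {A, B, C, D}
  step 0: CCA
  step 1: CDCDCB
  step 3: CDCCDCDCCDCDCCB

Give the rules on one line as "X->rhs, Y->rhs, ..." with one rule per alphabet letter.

  step 0 ⇒ step 1: CCA ⇒ CD·CD·CB
    A ↦ CB
    C ↦ CD
    B ↦ A  (constrained at step 1)
    D ↦ C  (constrained at step 1)

A->CB, B->A, C->CD, D->C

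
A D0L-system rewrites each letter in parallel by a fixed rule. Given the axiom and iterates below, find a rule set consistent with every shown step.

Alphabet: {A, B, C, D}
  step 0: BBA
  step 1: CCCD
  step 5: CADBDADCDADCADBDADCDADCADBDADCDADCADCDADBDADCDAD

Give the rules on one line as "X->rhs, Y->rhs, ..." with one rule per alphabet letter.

A->CD, B->C, C->BD, D->AD

  step 0 ⇒ step 1: BBA ⇒ C·C·CD
    A ↦ CD
    B ↦ C
    C ↦ BD  (constrained at step 1)
    D ↦ AD  (constrained at step 1)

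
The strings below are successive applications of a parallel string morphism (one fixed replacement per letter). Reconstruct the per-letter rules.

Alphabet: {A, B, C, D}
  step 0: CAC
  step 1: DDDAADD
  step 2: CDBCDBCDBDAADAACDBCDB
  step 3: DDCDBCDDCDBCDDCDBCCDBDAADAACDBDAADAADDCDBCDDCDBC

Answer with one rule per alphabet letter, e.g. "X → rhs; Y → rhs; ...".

  step 2 ⇒ step 3: CDBCDBCDBDAADAACDBCDB ⇒ DD·CDB·C·DD·CDB·C·DD·CDB·C·CDB·DAA·DAA·CDB·DAA·DAA·DD·CDB·C·DD·CDB·C
    A ↦ DAA
    B ↦ C
    C ↦ DD
    D ↦ CDB

A->DAA, B->C, C->DD, D->CDB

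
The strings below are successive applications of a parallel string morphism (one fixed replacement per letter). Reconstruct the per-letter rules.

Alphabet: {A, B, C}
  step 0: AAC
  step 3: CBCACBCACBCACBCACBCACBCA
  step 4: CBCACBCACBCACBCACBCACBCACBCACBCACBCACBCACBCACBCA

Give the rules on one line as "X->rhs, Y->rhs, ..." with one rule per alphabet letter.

A->CA, B->CA, C->CB

  step 3 ⇒ step 4: CBCACBCACBCACBCACBCACBCA ⇒ CB·CA·CB·CA·CB·CA·CB·CA·CB·CA·CB·CA·CB·CA·CB·CA·CB·CA·CB·CA·CB·CA·CB·CA
    A ↦ CA
    B ↦ CA
    C ↦ CB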